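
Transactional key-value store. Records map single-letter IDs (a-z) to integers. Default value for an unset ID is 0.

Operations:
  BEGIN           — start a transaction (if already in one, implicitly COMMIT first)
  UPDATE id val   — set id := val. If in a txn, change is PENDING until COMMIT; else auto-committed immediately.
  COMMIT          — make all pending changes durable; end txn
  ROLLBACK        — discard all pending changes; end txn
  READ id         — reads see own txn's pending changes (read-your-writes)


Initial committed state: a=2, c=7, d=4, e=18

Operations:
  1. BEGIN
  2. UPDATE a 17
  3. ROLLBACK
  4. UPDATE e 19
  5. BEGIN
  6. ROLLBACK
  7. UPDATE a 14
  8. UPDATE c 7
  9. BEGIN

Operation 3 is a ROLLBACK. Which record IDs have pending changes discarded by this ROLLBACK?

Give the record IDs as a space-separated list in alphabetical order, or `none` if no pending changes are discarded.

Answer: a

Derivation:
Initial committed: {a=2, c=7, d=4, e=18}
Op 1: BEGIN: in_txn=True, pending={}
Op 2: UPDATE a=17 (pending; pending now {a=17})
Op 3: ROLLBACK: discarded pending ['a']; in_txn=False
Op 4: UPDATE e=19 (auto-commit; committed e=19)
Op 5: BEGIN: in_txn=True, pending={}
Op 6: ROLLBACK: discarded pending []; in_txn=False
Op 7: UPDATE a=14 (auto-commit; committed a=14)
Op 8: UPDATE c=7 (auto-commit; committed c=7)
Op 9: BEGIN: in_txn=True, pending={}
ROLLBACK at op 3 discards: ['a']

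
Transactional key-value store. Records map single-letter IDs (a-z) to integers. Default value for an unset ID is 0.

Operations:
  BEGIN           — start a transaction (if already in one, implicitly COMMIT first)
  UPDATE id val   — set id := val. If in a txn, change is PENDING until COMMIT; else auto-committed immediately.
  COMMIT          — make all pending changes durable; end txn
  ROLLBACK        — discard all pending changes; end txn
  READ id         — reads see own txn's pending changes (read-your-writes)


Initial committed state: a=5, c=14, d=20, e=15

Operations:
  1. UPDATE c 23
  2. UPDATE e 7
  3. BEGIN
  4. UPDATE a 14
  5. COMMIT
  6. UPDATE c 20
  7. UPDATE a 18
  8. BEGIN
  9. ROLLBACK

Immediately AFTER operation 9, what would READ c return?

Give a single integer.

Answer: 20

Derivation:
Initial committed: {a=5, c=14, d=20, e=15}
Op 1: UPDATE c=23 (auto-commit; committed c=23)
Op 2: UPDATE e=7 (auto-commit; committed e=7)
Op 3: BEGIN: in_txn=True, pending={}
Op 4: UPDATE a=14 (pending; pending now {a=14})
Op 5: COMMIT: merged ['a'] into committed; committed now {a=14, c=23, d=20, e=7}
Op 6: UPDATE c=20 (auto-commit; committed c=20)
Op 7: UPDATE a=18 (auto-commit; committed a=18)
Op 8: BEGIN: in_txn=True, pending={}
Op 9: ROLLBACK: discarded pending []; in_txn=False
After op 9: visible(c) = 20 (pending={}, committed={a=18, c=20, d=20, e=7})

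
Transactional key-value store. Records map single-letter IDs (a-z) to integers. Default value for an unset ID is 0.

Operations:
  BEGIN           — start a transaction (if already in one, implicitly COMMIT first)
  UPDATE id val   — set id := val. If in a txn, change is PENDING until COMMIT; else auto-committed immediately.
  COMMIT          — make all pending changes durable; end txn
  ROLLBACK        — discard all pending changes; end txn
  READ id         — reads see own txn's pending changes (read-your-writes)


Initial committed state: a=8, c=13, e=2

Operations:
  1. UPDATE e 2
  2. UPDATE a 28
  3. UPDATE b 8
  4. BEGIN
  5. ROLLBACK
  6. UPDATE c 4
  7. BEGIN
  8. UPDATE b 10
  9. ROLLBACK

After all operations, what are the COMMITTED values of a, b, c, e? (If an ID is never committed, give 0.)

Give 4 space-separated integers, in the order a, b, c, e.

Answer: 28 8 4 2

Derivation:
Initial committed: {a=8, c=13, e=2}
Op 1: UPDATE e=2 (auto-commit; committed e=2)
Op 2: UPDATE a=28 (auto-commit; committed a=28)
Op 3: UPDATE b=8 (auto-commit; committed b=8)
Op 4: BEGIN: in_txn=True, pending={}
Op 5: ROLLBACK: discarded pending []; in_txn=False
Op 6: UPDATE c=4 (auto-commit; committed c=4)
Op 7: BEGIN: in_txn=True, pending={}
Op 8: UPDATE b=10 (pending; pending now {b=10})
Op 9: ROLLBACK: discarded pending ['b']; in_txn=False
Final committed: {a=28, b=8, c=4, e=2}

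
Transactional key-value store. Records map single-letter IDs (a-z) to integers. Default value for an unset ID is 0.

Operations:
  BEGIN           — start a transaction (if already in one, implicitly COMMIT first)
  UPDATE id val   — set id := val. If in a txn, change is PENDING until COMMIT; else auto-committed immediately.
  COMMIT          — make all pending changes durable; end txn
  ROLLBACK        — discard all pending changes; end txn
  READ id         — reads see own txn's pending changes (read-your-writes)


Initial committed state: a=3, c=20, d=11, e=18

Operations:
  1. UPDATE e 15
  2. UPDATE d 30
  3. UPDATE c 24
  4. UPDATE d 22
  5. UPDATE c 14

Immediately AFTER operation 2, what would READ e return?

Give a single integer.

Answer: 15

Derivation:
Initial committed: {a=3, c=20, d=11, e=18}
Op 1: UPDATE e=15 (auto-commit; committed e=15)
Op 2: UPDATE d=30 (auto-commit; committed d=30)
After op 2: visible(e) = 15 (pending={}, committed={a=3, c=20, d=30, e=15})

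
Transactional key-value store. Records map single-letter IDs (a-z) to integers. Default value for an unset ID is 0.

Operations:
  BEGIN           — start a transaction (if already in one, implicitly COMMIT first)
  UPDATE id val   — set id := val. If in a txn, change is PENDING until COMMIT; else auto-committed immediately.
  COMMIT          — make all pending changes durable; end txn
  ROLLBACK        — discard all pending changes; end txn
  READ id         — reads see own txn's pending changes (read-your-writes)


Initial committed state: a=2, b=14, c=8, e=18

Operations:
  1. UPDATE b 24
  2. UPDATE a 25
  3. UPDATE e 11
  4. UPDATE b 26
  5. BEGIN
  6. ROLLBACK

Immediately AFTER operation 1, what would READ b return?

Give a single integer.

Answer: 24

Derivation:
Initial committed: {a=2, b=14, c=8, e=18}
Op 1: UPDATE b=24 (auto-commit; committed b=24)
After op 1: visible(b) = 24 (pending={}, committed={a=2, b=24, c=8, e=18})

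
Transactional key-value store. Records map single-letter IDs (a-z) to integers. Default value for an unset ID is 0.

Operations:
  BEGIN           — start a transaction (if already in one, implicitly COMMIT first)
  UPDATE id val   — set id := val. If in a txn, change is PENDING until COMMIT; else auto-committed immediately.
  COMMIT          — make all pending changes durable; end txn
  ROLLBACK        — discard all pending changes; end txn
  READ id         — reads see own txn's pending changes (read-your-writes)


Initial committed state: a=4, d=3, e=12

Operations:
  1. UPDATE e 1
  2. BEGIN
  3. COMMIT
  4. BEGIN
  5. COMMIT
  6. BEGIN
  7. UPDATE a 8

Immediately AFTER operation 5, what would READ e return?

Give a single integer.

Initial committed: {a=4, d=3, e=12}
Op 1: UPDATE e=1 (auto-commit; committed e=1)
Op 2: BEGIN: in_txn=True, pending={}
Op 3: COMMIT: merged [] into committed; committed now {a=4, d=3, e=1}
Op 4: BEGIN: in_txn=True, pending={}
Op 5: COMMIT: merged [] into committed; committed now {a=4, d=3, e=1}
After op 5: visible(e) = 1 (pending={}, committed={a=4, d=3, e=1})

Answer: 1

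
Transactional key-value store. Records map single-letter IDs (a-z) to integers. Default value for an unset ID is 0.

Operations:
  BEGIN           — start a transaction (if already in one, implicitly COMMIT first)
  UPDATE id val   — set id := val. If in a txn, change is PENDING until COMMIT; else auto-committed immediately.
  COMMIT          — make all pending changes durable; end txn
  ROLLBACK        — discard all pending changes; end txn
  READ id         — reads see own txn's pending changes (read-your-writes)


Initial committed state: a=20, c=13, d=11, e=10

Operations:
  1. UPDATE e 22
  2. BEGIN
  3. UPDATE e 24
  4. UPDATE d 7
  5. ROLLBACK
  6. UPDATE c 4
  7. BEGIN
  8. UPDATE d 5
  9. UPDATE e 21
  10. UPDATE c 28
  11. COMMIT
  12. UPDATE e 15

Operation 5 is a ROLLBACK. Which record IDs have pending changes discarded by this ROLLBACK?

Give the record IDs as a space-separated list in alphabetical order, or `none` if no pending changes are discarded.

Initial committed: {a=20, c=13, d=11, e=10}
Op 1: UPDATE e=22 (auto-commit; committed e=22)
Op 2: BEGIN: in_txn=True, pending={}
Op 3: UPDATE e=24 (pending; pending now {e=24})
Op 4: UPDATE d=7 (pending; pending now {d=7, e=24})
Op 5: ROLLBACK: discarded pending ['d', 'e']; in_txn=False
Op 6: UPDATE c=4 (auto-commit; committed c=4)
Op 7: BEGIN: in_txn=True, pending={}
Op 8: UPDATE d=5 (pending; pending now {d=5})
Op 9: UPDATE e=21 (pending; pending now {d=5, e=21})
Op 10: UPDATE c=28 (pending; pending now {c=28, d=5, e=21})
Op 11: COMMIT: merged ['c', 'd', 'e'] into committed; committed now {a=20, c=28, d=5, e=21}
Op 12: UPDATE e=15 (auto-commit; committed e=15)
ROLLBACK at op 5 discards: ['d', 'e']

Answer: d e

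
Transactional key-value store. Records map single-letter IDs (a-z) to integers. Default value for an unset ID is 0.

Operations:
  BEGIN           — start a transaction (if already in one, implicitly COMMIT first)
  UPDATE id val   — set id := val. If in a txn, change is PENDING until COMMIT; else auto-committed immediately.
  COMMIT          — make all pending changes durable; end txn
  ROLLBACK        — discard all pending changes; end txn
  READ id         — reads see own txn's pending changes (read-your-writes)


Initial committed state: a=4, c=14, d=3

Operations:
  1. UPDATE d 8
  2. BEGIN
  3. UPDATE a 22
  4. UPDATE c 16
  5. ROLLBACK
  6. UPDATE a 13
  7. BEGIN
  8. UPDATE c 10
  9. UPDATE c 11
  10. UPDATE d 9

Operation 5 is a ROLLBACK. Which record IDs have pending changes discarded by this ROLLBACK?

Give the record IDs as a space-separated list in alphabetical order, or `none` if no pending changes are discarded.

Answer: a c

Derivation:
Initial committed: {a=4, c=14, d=3}
Op 1: UPDATE d=8 (auto-commit; committed d=8)
Op 2: BEGIN: in_txn=True, pending={}
Op 3: UPDATE a=22 (pending; pending now {a=22})
Op 4: UPDATE c=16 (pending; pending now {a=22, c=16})
Op 5: ROLLBACK: discarded pending ['a', 'c']; in_txn=False
Op 6: UPDATE a=13 (auto-commit; committed a=13)
Op 7: BEGIN: in_txn=True, pending={}
Op 8: UPDATE c=10 (pending; pending now {c=10})
Op 9: UPDATE c=11 (pending; pending now {c=11})
Op 10: UPDATE d=9 (pending; pending now {c=11, d=9})
ROLLBACK at op 5 discards: ['a', 'c']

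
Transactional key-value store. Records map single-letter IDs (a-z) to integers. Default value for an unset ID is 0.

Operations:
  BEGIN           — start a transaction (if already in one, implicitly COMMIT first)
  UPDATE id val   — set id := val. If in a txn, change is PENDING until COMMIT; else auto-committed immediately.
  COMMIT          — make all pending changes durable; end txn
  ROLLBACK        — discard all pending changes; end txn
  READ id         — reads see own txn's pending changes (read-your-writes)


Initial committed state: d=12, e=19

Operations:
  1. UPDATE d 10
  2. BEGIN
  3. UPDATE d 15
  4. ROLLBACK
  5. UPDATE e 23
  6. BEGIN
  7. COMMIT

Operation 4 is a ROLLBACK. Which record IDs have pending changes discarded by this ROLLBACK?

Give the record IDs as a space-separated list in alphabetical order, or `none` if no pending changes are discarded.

Initial committed: {d=12, e=19}
Op 1: UPDATE d=10 (auto-commit; committed d=10)
Op 2: BEGIN: in_txn=True, pending={}
Op 3: UPDATE d=15 (pending; pending now {d=15})
Op 4: ROLLBACK: discarded pending ['d']; in_txn=False
Op 5: UPDATE e=23 (auto-commit; committed e=23)
Op 6: BEGIN: in_txn=True, pending={}
Op 7: COMMIT: merged [] into committed; committed now {d=10, e=23}
ROLLBACK at op 4 discards: ['d']

Answer: d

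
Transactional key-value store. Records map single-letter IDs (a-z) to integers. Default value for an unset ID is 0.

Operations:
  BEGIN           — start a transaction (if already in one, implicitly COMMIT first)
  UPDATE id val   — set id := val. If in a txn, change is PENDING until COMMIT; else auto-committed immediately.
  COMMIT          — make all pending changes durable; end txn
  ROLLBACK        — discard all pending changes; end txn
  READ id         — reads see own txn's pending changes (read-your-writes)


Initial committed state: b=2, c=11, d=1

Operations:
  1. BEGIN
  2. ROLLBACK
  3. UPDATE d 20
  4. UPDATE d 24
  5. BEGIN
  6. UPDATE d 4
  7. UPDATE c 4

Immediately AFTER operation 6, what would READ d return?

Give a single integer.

Answer: 4

Derivation:
Initial committed: {b=2, c=11, d=1}
Op 1: BEGIN: in_txn=True, pending={}
Op 2: ROLLBACK: discarded pending []; in_txn=False
Op 3: UPDATE d=20 (auto-commit; committed d=20)
Op 4: UPDATE d=24 (auto-commit; committed d=24)
Op 5: BEGIN: in_txn=True, pending={}
Op 6: UPDATE d=4 (pending; pending now {d=4})
After op 6: visible(d) = 4 (pending={d=4}, committed={b=2, c=11, d=24})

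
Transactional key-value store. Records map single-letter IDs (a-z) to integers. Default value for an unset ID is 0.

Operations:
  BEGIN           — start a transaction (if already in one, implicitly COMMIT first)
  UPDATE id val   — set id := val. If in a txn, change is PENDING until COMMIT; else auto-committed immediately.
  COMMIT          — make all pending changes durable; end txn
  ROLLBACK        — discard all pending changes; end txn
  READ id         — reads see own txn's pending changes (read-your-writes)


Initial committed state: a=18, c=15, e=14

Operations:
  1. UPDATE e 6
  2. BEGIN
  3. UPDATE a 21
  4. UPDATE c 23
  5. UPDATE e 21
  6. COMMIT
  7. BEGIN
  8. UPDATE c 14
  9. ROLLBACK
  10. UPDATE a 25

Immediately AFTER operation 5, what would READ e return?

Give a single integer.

Answer: 21

Derivation:
Initial committed: {a=18, c=15, e=14}
Op 1: UPDATE e=6 (auto-commit; committed e=6)
Op 2: BEGIN: in_txn=True, pending={}
Op 3: UPDATE a=21 (pending; pending now {a=21})
Op 4: UPDATE c=23 (pending; pending now {a=21, c=23})
Op 5: UPDATE e=21 (pending; pending now {a=21, c=23, e=21})
After op 5: visible(e) = 21 (pending={a=21, c=23, e=21}, committed={a=18, c=15, e=6})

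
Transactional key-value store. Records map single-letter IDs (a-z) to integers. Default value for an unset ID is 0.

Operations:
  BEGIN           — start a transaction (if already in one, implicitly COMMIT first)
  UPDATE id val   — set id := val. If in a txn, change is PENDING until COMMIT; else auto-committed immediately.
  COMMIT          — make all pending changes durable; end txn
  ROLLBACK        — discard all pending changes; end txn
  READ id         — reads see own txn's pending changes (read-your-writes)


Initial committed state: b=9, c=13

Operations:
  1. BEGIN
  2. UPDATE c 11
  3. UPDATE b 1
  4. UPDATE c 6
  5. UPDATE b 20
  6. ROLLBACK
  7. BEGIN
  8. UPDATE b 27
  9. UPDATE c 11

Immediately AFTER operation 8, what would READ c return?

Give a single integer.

Initial committed: {b=9, c=13}
Op 1: BEGIN: in_txn=True, pending={}
Op 2: UPDATE c=11 (pending; pending now {c=11})
Op 3: UPDATE b=1 (pending; pending now {b=1, c=11})
Op 4: UPDATE c=6 (pending; pending now {b=1, c=6})
Op 5: UPDATE b=20 (pending; pending now {b=20, c=6})
Op 6: ROLLBACK: discarded pending ['b', 'c']; in_txn=False
Op 7: BEGIN: in_txn=True, pending={}
Op 8: UPDATE b=27 (pending; pending now {b=27})
After op 8: visible(c) = 13 (pending={b=27}, committed={b=9, c=13})

Answer: 13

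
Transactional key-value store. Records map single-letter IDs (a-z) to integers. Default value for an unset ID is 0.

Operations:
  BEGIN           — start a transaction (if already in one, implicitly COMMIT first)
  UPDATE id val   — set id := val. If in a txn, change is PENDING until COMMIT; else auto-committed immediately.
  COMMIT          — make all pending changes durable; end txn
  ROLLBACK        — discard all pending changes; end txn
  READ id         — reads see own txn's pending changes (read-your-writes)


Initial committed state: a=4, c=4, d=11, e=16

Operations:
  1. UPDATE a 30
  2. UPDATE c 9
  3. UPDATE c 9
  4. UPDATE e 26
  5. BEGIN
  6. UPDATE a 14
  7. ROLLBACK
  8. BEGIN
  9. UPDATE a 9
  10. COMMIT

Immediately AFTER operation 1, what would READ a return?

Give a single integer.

Answer: 30

Derivation:
Initial committed: {a=4, c=4, d=11, e=16}
Op 1: UPDATE a=30 (auto-commit; committed a=30)
After op 1: visible(a) = 30 (pending={}, committed={a=30, c=4, d=11, e=16})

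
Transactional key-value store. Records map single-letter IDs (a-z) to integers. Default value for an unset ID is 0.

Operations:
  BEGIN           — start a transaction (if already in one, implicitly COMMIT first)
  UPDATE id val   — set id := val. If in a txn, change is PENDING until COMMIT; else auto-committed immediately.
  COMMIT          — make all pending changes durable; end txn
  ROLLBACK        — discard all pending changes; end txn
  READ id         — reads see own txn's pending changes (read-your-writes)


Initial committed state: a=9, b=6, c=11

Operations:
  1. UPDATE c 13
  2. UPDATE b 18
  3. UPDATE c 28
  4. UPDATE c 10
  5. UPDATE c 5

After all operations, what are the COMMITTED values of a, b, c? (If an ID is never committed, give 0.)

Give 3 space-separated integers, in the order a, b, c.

Initial committed: {a=9, b=6, c=11}
Op 1: UPDATE c=13 (auto-commit; committed c=13)
Op 2: UPDATE b=18 (auto-commit; committed b=18)
Op 3: UPDATE c=28 (auto-commit; committed c=28)
Op 4: UPDATE c=10 (auto-commit; committed c=10)
Op 5: UPDATE c=5 (auto-commit; committed c=5)
Final committed: {a=9, b=18, c=5}

Answer: 9 18 5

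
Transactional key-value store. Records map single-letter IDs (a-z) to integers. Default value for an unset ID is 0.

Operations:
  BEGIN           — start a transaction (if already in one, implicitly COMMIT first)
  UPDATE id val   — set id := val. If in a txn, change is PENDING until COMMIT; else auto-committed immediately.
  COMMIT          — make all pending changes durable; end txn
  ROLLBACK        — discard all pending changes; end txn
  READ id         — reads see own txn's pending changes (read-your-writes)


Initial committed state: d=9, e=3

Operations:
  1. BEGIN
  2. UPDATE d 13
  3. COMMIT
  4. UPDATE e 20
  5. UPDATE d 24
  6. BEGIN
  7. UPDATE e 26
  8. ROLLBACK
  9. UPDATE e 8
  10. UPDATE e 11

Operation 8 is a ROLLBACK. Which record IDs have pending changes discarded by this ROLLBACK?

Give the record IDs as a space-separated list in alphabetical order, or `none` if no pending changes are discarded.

Initial committed: {d=9, e=3}
Op 1: BEGIN: in_txn=True, pending={}
Op 2: UPDATE d=13 (pending; pending now {d=13})
Op 3: COMMIT: merged ['d'] into committed; committed now {d=13, e=3}
Op 4: UPDATE e=20 (auto-commit; committed e=20)
Op 5: UPDATE d=24 (auto-commit; committed d=24)
Op 6: BEGIN: in_txn=True, pending={}
Op 7: UPDATE e=26 (pending; pending now {e=26})
Op 8: ROLLBACK: discarded pending ['e']; in_txn=False
Op 9: UPDATE e=8 (auto-commit; committed e=8)
Op 10: UPDATE e=11 (auto-commit; committed e=11)
ROLLBACK at op 8 discards: ['e']

Answer: e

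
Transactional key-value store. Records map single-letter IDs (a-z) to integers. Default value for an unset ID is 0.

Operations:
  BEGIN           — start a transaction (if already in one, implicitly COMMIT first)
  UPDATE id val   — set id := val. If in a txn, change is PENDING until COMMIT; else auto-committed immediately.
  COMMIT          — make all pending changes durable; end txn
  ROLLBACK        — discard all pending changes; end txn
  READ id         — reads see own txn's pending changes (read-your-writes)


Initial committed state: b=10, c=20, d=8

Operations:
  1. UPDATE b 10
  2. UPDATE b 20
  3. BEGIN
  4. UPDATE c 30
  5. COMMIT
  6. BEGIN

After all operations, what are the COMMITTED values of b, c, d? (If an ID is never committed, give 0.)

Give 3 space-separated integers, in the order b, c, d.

Initial committed: {b=10, c=20, d=8}
Op 1: UPDATE b=10 (auto-commit; committed b=10)
Op 2: UPDATE b=20 (auto-commit; committed b=20)
Op 3: BEGIN: in_txn=True, pending={}
Op 4: UPDATE c=30 (pending; pending now {c=30})
Op 5: COMMIT: merged ['c'] into committed; committed now {b=20, c=30, d=8}
Op 6: BEGIN: in_txn=True, pending={}
Final committed: {b=20, c=30, d=8}

Answer: 20 30 8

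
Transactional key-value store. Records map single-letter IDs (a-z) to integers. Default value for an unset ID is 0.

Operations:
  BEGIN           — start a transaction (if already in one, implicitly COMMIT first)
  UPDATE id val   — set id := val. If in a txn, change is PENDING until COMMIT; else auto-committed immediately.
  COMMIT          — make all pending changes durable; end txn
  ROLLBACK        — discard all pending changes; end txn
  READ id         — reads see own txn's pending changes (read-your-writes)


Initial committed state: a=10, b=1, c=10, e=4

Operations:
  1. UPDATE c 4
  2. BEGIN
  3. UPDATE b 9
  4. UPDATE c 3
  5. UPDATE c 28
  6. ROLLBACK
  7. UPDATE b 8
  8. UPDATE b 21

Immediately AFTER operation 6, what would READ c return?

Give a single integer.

Initial committed: {a=10, b=1, c=10, e=4}
Op 1: UPDATE c=4 (auto-commit; committed c=4)
Op 2: BEGIN: in_txn=True, pending={}
Op 3: UPDATE b=9 (pending; pending now {b=9})
Op 4: UPDATE c=3 (pending; pending now {b=9, c=3})
Op 5: UPDATE c=28 (pending; pending now {b=9, c=28})
Op 6: ROLLBACK: discarded pending ['b', 'c']; in_txn=False
After op 6: visible(c) = 4 (pending={}, committed={a=10, b=1, c=4, e=4})

Answer: 4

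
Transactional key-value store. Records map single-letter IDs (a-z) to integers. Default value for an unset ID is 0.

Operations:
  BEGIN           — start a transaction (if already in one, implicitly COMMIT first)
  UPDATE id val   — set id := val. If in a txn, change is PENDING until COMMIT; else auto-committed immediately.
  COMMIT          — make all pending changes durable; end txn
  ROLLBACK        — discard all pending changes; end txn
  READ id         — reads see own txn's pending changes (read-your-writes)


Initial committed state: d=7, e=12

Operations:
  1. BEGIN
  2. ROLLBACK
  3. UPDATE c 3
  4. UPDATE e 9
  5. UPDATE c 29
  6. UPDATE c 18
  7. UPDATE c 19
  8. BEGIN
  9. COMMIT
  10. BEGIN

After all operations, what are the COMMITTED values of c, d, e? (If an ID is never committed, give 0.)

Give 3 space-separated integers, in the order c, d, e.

Answer: 19 7 9

Derivation:
Initial committed: {d=7, e=12}
Op 1: BEGIN: in_txn=True, pending={}
Op 2: ROLLBACK: discarded pending []; in_txn=False
Op 3: UPDATE c=3 (auto-commit; committed c=3)
Op 4: UPDATE e=9 (auto-commit; committed e=9)
Op 5: UPDATE c=29 (auto-commit; committed c=29)
Op 6: UPDATE c=18 (auto-commit; committed c=18)
Op 7: UPDATE c=19 (auto-commit; committed c=19)
Op 8: BEGIN: in_txn=True, pending={}
Op 9: COMMIT: merged [] into committed; committed now {c=19, d=7, e=9}
Op 10: BEGIN: in_txn=True, pending={}
Final committed: {c=19, d=7, e=9}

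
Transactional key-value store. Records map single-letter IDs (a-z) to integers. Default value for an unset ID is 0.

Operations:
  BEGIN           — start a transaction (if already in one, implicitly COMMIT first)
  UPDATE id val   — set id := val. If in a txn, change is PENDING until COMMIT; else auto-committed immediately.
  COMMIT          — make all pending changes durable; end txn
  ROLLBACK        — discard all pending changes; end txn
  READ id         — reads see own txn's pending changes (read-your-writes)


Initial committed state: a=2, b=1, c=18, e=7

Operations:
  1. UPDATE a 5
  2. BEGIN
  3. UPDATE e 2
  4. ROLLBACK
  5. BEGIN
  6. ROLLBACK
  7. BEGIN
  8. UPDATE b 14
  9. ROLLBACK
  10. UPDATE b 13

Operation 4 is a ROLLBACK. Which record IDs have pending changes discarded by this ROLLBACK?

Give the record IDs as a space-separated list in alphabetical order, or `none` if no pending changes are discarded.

Initial committed: {a=2, b=1, c=18, e=7}
Op 1: UPDATE a=5 (auto-commit; committed a=5)
Op 2: BEGIN: in_txn=True, pending={}
Op 3: UPDATE e=2 (pending; pending now {e=2})
Op 4: ROLLBACK: discarded pending ['e']; in_txn=False
Op 5: BEGIN: in_txn=True, pending={}
Op 6: ROLLBACK: discarded pending []; in_txn=False
Op 7: BEGIN: in_txn=True, pending={}
Op 8: UPDATE b=14 (pending; pending now {b=14})
Op 9: ROLLBACK: discarded pending ['b']; in_txn=False
Op 10: UPDATE b=13 (auto-commit; committed b=13)
ROLLBACK at op 4 discards: ['e']

Answer: e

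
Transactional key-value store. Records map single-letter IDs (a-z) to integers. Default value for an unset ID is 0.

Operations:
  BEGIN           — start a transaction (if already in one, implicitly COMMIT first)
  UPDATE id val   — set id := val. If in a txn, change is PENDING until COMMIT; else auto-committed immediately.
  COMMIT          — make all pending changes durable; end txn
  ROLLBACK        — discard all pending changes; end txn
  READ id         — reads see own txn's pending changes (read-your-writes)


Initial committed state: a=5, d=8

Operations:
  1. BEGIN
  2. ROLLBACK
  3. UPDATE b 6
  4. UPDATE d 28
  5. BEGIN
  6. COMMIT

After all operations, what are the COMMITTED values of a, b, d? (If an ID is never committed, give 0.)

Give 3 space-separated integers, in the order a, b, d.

Initial committed: {a=5, d=8}
Op 1: BEGIN: in_txn=True, pending={}
Op 2: ROLLBACK: discarded pending []; in_txn=False
Op 3: UPDATE b=6 (auto-commit; committed b=6)
Op 4: UPDATE d=28 (auto-commit; committed d=28)
Op 5: BEGIN: in_txn=True, pending={}
Op 6: COMMIT: merged [] into committed; committed now {a=5, b=6, d=28}
Final committed: {a=5, b=6, d=28}

Answer: 5 6 28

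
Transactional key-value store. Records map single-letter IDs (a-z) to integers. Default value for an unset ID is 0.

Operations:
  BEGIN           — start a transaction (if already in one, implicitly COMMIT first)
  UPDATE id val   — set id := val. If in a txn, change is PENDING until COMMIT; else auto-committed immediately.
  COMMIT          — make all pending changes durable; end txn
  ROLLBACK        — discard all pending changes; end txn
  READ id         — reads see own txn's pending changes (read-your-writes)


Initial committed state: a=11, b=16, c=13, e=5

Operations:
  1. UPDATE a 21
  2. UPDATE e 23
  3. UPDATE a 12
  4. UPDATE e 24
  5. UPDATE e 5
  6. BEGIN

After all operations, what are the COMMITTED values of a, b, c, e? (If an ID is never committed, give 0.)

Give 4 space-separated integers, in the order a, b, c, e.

Initial committed: {a=11, b=16, c=13, e=5}
Op 1: UPDATE a=21 (auto-commit; committed a=21)
Op 2: UPDATE e=23 (auto-commit; committed e=23)
Op 3: UPDATE a=12 (auto-commit; committed a=12)
Op 4: UPDATE e=24 (auto-commit; committed e=24)
Op 5: UPDATE e=5 (auto-commit; committed e=5)
Op 6: BEGIN: in_txn=True, pending={}
Final committed: {a=12, b=16, c=13, e=5}

Answer: 12 16 13 5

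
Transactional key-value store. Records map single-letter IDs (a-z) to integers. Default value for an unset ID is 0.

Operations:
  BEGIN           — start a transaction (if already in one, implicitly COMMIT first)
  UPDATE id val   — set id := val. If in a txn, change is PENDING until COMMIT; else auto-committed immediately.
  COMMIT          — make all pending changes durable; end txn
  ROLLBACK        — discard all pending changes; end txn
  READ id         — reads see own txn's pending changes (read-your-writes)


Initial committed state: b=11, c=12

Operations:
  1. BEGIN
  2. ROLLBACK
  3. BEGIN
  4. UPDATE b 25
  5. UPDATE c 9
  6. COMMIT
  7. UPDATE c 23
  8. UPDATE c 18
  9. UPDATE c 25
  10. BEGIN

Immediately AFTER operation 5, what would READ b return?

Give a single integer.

Initial committed: {b=11, c=12}
Op 1: BEGIN: in_txn=True, pending={}
Op 2: ROLLBACK: discarded pending []; in_txn=False
Op 3: BEGIN: in_txn=True, pending={}
Op 4: UPDATE b=25 (pending; pending now {b=25})
Op 5: UPDATE c=9 (pending; pending now {b=25, c=9})
After op 5: visible(b) = 25 (pending={b=25, c=9}, committed={b=11, c=12})

Answer: 25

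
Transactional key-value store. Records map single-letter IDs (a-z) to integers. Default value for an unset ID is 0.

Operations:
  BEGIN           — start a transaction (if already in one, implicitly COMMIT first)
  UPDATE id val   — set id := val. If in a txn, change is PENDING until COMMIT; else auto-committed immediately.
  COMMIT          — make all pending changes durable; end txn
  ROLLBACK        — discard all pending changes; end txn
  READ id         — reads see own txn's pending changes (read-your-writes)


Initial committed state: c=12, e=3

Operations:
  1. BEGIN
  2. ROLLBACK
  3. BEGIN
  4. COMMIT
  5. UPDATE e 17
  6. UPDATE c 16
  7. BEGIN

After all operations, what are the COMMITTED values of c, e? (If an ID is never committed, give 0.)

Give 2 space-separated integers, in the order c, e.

Initial committed: {c=12, e=3}
Op 1: BEGIN: in_txn=True, pending={}
Op 2: ROLLBACK: discarded pending []; in_txn=False
Op 3: BEGIN: in_txn=True, pending={}
Op 4: COMMIT: merged [] into committed; committed now {c=12, e=3}
Op 5: UPDATE e=17 (auto-commit; committed e=17)
Op 6: UPDATE c=16 (auto-commit; committed c=16)
Op 7: BEGIN: in_txn=True, pending={}
Final committed: {c=16, e=17}

Answer: 16 17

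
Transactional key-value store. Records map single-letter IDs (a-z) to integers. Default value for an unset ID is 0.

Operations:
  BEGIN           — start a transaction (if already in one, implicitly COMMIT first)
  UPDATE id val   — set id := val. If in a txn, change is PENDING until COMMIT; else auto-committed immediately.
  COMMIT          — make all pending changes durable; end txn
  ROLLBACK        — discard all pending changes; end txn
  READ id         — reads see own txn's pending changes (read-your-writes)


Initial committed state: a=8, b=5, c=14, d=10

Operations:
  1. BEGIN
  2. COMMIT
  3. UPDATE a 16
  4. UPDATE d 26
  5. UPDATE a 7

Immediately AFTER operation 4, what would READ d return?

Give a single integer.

Answer: 26

Derivation:
Initial committed: {a=8, b=5, c=14, d=10}
Op 1: BEGIN: in_txn=True, pending={}
Op 2: COMMIT: merged [] into committed; committed now {a=8, b=5, c=14, d=10}
Op 3: UPDATE a=16 (auto-commit; committed a=16)
Op 4: UPDATE d=26 (auto-commit; committed d=26)
After op 4: visible(d) = 26 (pending={}, committed={a=16, b=5, c=14, d=26})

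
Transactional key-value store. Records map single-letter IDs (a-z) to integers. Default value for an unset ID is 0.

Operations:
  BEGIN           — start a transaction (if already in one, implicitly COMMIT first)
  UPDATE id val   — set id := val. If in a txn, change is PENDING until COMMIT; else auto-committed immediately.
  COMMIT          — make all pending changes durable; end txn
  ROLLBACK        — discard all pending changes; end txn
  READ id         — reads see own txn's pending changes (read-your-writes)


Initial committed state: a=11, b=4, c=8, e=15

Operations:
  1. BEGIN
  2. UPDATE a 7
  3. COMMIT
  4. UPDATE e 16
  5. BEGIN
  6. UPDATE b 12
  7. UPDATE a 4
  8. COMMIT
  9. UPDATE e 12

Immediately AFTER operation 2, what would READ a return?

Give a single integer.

Answer: 7

Derivation:
Initial committed: {a=11, b=4, c=8, e=15}
Op 1: BEGIN: in_txn=True, pending={}
Op 2: UPDATE a=7 (pending; pending now {a=7})
After op 2: visible(a) = 7 (pending={a=7}, committed={a=11, b=4, c=8, e=15})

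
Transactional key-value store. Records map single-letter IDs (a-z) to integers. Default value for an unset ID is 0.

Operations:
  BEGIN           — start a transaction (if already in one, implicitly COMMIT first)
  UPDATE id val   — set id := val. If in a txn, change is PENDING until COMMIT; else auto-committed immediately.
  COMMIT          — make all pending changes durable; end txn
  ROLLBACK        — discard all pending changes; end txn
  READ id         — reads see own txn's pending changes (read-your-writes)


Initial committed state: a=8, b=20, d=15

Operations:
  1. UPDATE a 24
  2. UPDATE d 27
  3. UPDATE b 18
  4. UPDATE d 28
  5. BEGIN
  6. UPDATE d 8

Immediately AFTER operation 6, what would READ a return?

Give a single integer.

Initial committed: {a=8, b=20, d=15}
Op 1: UPDATE a=24 (auto-commit; committed a=24)
Op 2: UPDATE d=27 (auto-commit; committed d=27)
Op 3: UPDATE b=18 (auto-commit; committed b=18)
Op 4: UPDATE d=28 (auto-commit; committed d=28)
Op 5: BEGIN: in_txn=True, pending={}
Op 6: UPDATE d=8 (pending; pending now {d=8})
After op 6: visible(a) = 24 (pending={d=8}, committed={a=24, b=18, d=28})

Answer: 24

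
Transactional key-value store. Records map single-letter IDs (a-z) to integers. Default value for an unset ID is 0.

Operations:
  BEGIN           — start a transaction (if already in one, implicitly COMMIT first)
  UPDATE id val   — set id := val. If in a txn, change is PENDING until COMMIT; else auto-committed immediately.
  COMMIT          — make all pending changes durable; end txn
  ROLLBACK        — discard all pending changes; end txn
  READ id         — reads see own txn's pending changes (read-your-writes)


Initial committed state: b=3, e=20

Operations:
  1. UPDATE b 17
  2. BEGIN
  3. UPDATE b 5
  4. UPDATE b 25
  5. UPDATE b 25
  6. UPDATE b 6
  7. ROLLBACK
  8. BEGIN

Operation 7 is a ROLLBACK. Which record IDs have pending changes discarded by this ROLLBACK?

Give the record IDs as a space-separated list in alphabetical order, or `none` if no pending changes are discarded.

Answer: b

Derivation:
Initial committed: {b=3, e=20}
Op 1: UPDATE b=17 (auto-commit; committed b=17)
Op 2: BEGIN: in_txn=True, pending={}
Op 3: UPDATE b=5 (pending; pending now {b=5})
Op 4: UPDATE b=25 (pending; pending now {b=25})
Op 5: UPDATE b=25 (pending; pending now {b=25})
Op 6: UPDATE b=6 (pending; pending now {b=6})
Op 7: ROLLBACK: discarded pending ['b']; in_txn=False
Op 8: BEGIN: in_txn=True, pending={}
ROLLBACK at op 7 discards: ['b']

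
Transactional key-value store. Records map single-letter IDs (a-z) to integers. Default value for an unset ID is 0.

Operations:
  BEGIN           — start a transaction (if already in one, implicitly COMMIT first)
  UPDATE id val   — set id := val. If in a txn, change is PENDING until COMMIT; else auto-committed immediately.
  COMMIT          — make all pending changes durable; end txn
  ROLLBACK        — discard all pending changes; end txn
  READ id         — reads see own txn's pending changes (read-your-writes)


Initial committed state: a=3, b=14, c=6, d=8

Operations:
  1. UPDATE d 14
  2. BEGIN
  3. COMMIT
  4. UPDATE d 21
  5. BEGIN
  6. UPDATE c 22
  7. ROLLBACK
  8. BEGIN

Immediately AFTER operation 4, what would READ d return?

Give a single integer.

Initial committed: {a=3, b=14, c=6, d=8}
Op 1: UPDATE d=14 (auto-commit; committed d=14)
Op 2: BEGIN: in_txn=True, pending={}
Op 3: COMMIT: merged [] into committed; committed now {a=3, b=14, c=6, d=14}
Op 4: UPDATE d=21 (auto-commit; committed d=21)
After op 4: visible(d) = 21 (pending={}, committed={a=3, b=14, c=6, d=21})

Answer: 21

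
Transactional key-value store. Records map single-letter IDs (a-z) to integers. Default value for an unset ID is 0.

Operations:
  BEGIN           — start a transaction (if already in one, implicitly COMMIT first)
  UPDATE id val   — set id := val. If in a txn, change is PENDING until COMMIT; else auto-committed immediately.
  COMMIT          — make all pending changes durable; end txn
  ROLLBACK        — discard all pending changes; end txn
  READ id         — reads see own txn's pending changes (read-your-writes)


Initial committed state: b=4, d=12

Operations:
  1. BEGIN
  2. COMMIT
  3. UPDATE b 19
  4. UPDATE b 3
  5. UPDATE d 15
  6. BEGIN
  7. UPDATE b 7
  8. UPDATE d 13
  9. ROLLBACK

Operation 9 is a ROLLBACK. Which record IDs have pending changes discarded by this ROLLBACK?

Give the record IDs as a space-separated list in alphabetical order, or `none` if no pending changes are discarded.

Answer: b d

Derivation:
Initial committed: {b=4, d=12}
Op 1: BEGIN: in_txn=True, pending={}
Op 2: COMMIT: merged [] into committed; committed now {b=4, d=12}
Op 3: UPDATE b=19 (auto-commit; committed b=19)
Op 4: UPDATE b=3 (auto-commit; committed b=3)
Op 5: UPDATE d=15 (auto-commit; committed d=15)
Op 6: BEGIN: in_txn=True, pending={}
Op 7: UPDATE b=7 (pending; pending now {b=7})
Op 8: UPDATE d=13 (pending; pending now {b=7, d=13})
Op 9: ROLLBACK: discarded pending ['b', 'd']; in_txn=False
ROLLBACK at op 9 discards: ['b', 'd']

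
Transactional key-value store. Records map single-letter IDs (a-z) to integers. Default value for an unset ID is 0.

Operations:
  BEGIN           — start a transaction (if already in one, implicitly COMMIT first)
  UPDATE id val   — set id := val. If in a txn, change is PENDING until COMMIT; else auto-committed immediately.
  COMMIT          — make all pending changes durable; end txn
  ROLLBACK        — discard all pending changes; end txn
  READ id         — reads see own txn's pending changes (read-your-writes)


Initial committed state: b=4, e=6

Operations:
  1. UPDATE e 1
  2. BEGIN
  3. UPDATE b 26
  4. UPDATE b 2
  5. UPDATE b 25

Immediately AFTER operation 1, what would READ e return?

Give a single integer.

Answer: 1

Derivation:
Initial committed: {b=4, e=6}
Op 1: UPDATE e=1 (auto-commit; committed e=1)
After op 1: visible(e) = 1 (pending={}, committed={b=4, e=1})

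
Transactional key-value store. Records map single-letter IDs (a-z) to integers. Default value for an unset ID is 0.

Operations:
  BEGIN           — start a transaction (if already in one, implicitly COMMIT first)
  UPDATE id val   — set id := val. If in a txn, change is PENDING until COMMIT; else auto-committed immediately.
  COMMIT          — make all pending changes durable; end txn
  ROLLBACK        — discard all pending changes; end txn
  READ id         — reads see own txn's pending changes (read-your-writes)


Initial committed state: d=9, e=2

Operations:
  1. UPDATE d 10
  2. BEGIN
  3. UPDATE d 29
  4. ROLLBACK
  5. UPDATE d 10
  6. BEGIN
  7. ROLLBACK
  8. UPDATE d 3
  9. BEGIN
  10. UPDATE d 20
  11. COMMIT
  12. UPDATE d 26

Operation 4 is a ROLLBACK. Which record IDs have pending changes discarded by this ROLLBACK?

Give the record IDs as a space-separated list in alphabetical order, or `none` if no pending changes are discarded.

Answer: d

Derivation:
Initial committed: {d=9, e=2}
Op 1: UPDATE d=10 (auto-commit; committed d=10)
Op 2: BEGIN: in_txn=True, pending={}
Op 3: UPDATE d=29 (pending; pending now {d=29})
Op 4: ROLLBACK: discarded pending ['d']; in_txn=False
Op 5: UPDATE d=10 (auto-commit; committed d=10)
Op 6: BEGIN: in_txn=True, pending={}
Op 7: ROLLBACK: discarded pending []; in_txn=False
Op 8: UPDATE d=3 (auto-commit; committed d=3)
Op 9: BEGIN: in_txn=True, pending={}
Op 10: UPDATE d=20 (pending; pending now {d=20})
Op 11: COMMIT: merged ['d'] into committed; committed now {d=20, e=2}
Op 12: UPDATE d=26 (auto-commit; committed d=26)
ROLLBACK at op 4 discards: ['d']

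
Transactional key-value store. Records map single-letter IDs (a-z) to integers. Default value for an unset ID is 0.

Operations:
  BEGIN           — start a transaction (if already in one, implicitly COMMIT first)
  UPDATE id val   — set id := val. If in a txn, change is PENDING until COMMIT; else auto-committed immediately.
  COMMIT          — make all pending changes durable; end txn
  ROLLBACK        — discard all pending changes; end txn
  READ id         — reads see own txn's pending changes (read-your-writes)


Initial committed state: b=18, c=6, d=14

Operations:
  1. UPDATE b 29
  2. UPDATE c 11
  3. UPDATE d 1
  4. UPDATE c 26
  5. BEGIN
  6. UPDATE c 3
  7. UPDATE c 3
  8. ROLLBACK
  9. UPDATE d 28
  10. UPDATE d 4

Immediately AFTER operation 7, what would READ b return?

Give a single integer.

Answer: 29

Derivation:
Initial committed: {b=18, c=6, d=14}
Op 1: UPDATE b=29 (auto-commit; committed b=29)
Op 2: UPDATE c=11 (auto-commit; committed c=11)
Op 3: UPDATE d=1 (auto-commit; committed d=1)
Op 4: UPDATE c=26 (auto-commit; committed c=26)
Op 5: BEGIN: in_txn=True, pending={}
Op 6: UPDATE c=3 (pending; pending now {c=3})
Op 7: UPDATE c=3 (pending; pending now {c=3})
After op 7: visible(b) = 29 (pending={c=3}, committed={b=29, c=26, d=1})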